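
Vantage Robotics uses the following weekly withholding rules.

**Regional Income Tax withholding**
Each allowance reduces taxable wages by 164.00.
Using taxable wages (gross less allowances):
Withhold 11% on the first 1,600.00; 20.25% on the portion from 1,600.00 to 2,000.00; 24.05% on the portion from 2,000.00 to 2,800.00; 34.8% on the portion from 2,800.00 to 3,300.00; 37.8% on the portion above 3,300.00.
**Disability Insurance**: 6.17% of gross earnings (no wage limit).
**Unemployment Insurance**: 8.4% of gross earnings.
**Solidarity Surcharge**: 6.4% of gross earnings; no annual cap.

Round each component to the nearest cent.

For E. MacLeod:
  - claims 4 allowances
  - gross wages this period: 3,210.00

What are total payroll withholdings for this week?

Regional Income Tax: taxable = 3,210.00 − 4×164.00 = 2,554.00
  257.00 + 24.05% × (2,554.00 − 2,000.00) = 257.00 + 24.05% × 554.00 = 390.24
Disability Insurance: 6.17% × 3,210.00 = 198.06
Unemployment Insurance: 8.4% × 3,210.00 = 269.64
Solidarity Surcharge: 6.4% × 3,210.00 = 205.44
Total: 390.24 + 198.06 + 269.64 + 205.44 = 1,063.38

1,063.38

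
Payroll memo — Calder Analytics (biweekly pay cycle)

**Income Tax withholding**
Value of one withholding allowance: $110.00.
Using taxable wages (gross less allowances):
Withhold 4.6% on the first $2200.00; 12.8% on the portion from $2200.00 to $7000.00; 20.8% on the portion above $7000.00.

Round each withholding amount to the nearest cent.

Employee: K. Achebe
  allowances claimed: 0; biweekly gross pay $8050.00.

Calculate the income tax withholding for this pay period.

Income Tax: taxable = $8050.00
  $715.60 + 20.8% × ($8050.00 − $7000.00) = $715.60 + 20.8% × $1050.00 = $934.00

$934.00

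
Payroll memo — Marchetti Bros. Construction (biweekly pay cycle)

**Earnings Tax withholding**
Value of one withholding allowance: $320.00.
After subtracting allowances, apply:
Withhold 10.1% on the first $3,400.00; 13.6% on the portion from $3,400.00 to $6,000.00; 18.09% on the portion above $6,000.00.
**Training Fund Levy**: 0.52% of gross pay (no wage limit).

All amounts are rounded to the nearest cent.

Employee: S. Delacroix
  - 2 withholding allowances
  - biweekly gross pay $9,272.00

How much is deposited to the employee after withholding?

$8,050.66

Earnings Tax: taxable = $9,272.00 − 2×$320.00 = $8,632.00
  $697.00 + 18.09% × ($8,632.00 − $6,000.00) = $697.00 + 18.09% × $2,632.00 = $1,173.13
Training Fund Levy: 0.52% × $9,272.00 = $48.21
Total withheld: $1,173.13 + $48.21 = $1,221.34
Net pay: $9,272.00 − $1,221.34 = $8,050.66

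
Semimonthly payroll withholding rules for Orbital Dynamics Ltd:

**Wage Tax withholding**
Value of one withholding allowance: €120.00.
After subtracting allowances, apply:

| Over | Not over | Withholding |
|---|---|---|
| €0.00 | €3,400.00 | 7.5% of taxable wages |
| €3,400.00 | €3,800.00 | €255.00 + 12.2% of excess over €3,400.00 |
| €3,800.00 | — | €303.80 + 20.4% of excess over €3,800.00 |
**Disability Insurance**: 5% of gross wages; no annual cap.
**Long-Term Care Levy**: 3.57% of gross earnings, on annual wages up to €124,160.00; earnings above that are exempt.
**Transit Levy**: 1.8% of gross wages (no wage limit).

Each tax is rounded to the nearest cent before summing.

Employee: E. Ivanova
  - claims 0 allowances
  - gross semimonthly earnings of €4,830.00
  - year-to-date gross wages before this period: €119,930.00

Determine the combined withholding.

Wage Tax: taxable = €4,830.00
  €303.80 + 20.4% × (€4,830.00 − €3,800.00) = €303.80 + 20.4% × €1,030.00 = €513.92
Disability Insurance: 5% × €4,830.00 = €241.50
Long-Term Care Levy: cap €124,160.00 − YTD €119,930.00 = €4,230.00 subject; 3.57% × €4,230.00 = €151.01
Transit Levy: 1.8% × €4,830.00 = €86.94
Total: €513.92 + €241.50 + €151.01 + €86.94 = €993.37

€993.37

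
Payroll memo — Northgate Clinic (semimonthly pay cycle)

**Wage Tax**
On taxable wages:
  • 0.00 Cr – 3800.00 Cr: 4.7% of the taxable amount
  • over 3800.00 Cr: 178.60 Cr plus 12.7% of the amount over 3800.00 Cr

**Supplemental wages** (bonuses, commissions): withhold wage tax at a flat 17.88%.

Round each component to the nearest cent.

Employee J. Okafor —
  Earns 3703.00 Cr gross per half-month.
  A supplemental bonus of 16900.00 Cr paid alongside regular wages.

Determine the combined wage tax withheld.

Wage Tax: taxable = 3703.00 Cr
  4.7% × 3703.00 Cr = 174.04 Cr
Supplemental (17.88% flat on bonus): 17.88% × 16900.00 Cr = 3021.72 Cr
Total wage tax: 174.04 Cr + 3021.72 Cr = 3195.76 Cr

3195.76 Cr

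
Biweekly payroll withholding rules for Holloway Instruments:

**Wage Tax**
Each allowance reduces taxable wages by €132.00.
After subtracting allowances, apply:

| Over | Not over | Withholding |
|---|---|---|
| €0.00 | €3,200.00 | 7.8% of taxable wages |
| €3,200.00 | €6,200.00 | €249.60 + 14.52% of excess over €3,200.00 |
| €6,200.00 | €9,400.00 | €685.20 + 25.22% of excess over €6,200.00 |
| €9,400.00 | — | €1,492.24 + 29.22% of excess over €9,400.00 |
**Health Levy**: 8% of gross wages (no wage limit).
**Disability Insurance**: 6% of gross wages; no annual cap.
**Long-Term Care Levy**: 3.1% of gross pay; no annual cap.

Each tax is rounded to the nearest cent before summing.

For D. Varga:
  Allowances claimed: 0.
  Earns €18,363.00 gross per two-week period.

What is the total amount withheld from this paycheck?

Wage Tax: taxable = €18,363.00
  €1,492.24 + 29.22% × (€18,363.00 − €9,400.00) = €1,492.24 + 29.22% × €8,963.00 = €4,111.23
Health Levy: 8% × €18,363.00 = €1,469.04
Disability Insurance: 6% × €18,363.00 = €1,101.78
Long-Term Care Levy: 3.1% × €18,363.00 = €569.25
Total: €4,111.23 + €1,469.04 + €1,101.78 + €569.25 = €7,251.30

€7,251.30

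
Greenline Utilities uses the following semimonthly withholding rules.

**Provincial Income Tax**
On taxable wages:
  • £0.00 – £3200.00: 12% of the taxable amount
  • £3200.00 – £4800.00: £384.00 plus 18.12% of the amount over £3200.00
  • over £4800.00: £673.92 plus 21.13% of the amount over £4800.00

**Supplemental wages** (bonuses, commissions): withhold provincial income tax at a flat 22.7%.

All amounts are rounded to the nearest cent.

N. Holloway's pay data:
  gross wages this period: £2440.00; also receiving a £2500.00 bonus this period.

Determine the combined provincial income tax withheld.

£860.30

Provincial Income Tax: taxable = £2440.00
  12% × £2440.00 = £292.80
Supplemental (22.7% flat on bonus): 22.7% × £2500.00 = £567.50
Total provincial income tax: £292.80 + £567.50 = £860.30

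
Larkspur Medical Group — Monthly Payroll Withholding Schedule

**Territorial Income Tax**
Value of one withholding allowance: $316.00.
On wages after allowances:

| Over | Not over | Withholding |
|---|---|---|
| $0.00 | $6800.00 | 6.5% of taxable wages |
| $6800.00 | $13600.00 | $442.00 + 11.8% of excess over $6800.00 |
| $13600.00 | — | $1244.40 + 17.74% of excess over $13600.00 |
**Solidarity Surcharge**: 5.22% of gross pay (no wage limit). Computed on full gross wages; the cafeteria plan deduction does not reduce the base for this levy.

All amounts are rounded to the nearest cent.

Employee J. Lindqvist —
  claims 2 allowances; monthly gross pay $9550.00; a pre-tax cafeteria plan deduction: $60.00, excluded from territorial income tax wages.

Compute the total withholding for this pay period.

$1183.35

Territorial Income Tax: taxable = $9550.00 − $60.00 − 2×$316.00 = $8858.00
  $442.00 + 11.8% × ($8858.00 − $6800.00) = $442.00 + 11.8% × $2058.00 = $684.84
Solidarity Surcharge: 5.22% × $9550.00 = $498.51
Total: $684.84 + $498.51 = $1183.35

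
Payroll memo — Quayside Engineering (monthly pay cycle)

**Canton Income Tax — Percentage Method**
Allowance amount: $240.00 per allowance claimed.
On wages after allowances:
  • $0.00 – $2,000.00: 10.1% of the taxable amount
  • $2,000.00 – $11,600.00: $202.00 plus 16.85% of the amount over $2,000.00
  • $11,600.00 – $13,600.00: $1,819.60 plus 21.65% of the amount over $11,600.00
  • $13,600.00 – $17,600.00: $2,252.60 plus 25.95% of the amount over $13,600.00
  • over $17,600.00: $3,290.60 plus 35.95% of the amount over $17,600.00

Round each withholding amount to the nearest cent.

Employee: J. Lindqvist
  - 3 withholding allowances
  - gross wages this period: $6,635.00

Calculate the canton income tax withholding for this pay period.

$861.68

Canton Income Tax: taxable = $6,635.00 − 3×$240.00 = $5,915.00
  $202.00 + 16.85% × ($5,915.00 − $2,000.00) = $202.00 + 16.85% × $3,915.00 = $861.68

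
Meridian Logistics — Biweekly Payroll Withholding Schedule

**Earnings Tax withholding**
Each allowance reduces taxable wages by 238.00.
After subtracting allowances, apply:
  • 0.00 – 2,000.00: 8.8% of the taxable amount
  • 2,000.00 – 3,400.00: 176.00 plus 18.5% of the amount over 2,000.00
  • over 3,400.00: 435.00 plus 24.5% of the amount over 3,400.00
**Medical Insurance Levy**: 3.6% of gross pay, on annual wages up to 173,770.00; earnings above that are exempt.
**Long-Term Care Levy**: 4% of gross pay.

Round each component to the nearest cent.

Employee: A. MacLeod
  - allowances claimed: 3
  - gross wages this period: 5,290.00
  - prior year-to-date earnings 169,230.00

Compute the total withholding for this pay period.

Earnings Tax: taxable = 5,290.00 − 3×238.00 = 4,576.00
  435.00 + 24.5% × (4,576.00 − 3,400.00) = 435.00 + 24.5% × 1,176.00 = 723.12
Medical Insurance Levy: cap 173,770.00 − YTD 169,230.00 = 4,540.00 subject; 3.6% × 4,540.00 = 163.44
Long-Term Care Levy: 4% × 5,290.00 = 211.60
Total: 723.12 + 163.44 + 211.60 = 1,098.16

1,098.16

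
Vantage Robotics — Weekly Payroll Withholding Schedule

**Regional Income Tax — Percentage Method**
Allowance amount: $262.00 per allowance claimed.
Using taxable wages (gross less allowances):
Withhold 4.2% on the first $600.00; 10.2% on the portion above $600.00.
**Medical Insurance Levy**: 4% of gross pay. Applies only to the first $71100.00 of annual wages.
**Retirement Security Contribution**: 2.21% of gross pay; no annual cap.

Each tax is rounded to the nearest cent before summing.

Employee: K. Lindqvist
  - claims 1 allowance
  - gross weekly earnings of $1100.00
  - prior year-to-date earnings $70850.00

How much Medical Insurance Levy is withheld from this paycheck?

$10.00

Medical Insurance Levy: cap $71100.00 − YTD $70850.00 = $250.00 subject; 4% × $250.00 = $10.00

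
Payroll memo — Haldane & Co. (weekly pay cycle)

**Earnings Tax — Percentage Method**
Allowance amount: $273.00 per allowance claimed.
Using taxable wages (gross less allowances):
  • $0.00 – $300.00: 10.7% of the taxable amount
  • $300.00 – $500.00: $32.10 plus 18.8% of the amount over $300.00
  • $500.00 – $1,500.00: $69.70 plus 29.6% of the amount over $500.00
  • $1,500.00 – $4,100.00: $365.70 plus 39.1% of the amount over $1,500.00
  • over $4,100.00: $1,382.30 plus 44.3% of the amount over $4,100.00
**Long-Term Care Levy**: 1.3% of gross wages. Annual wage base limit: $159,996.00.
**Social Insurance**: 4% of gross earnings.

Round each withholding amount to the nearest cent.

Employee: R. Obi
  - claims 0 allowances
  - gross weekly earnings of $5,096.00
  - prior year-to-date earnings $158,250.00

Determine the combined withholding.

Earnings Tax: taxable = $5,096.00
  $1,382.30 + 44.3% × ($5,096.00 − $4,100.00) = $1,382.30 + 44.3% × $996.00 = $1,823.53
Long-Term Care Levy: cap $159,996.00 − YTD $158,250.00 = $1,746.00 subject; 1.3% × $1,746.00 = $22.70
Social Insurance: 4% × $5,096.00 = $203.84
Total: $1,823.53 + $22.70 + $203.84 = $2,050.07

$2,050.07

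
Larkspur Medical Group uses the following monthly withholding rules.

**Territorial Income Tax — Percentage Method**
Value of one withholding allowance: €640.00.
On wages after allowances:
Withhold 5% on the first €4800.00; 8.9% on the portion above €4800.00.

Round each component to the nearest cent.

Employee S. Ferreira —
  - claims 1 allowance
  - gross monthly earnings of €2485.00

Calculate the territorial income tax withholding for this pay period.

€92.25

Territorial Income Tax: taxable = €2485.00 − 1×€640.00 = €1845.00
  5% × €1845.00 = €92.25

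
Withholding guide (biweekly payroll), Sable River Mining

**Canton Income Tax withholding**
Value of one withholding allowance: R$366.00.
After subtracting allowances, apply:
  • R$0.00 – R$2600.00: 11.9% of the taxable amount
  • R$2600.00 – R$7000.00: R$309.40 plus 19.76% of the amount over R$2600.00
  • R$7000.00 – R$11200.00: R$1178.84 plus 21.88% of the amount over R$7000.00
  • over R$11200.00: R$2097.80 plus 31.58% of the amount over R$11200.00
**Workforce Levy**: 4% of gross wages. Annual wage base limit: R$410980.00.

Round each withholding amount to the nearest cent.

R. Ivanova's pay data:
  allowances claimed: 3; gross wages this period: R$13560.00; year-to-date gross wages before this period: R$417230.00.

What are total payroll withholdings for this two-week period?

R$2496.34

Canton Income Tax: taxable = R$13560.00 − 3×R$366.00 = R$12462.00
  R$2097.80 + 31.58% × (R$12462.00 − R$11200.00) = R$2097.80 + 31.58% × R$1262.00 = R$2496.34
Workforce Levy: YTD R$417230.00 ≥ cap R$410980.00 → R$0.00
Total: R$2496.34 + R$0.00 = R$2496.34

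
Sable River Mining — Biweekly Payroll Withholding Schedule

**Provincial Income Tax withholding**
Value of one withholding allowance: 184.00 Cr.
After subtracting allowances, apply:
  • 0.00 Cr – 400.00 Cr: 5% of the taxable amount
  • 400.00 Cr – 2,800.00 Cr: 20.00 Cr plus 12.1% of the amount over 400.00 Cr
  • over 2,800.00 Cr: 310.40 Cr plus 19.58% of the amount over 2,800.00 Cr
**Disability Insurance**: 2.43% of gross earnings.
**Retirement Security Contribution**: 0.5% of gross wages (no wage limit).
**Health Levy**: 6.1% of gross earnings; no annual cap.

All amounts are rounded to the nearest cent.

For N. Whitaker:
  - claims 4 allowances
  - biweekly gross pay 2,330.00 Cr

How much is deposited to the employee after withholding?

Provincial Income Tax: taxable = 2,330.00 Cr − 4×184.00 Cr = 1,594.00 Cr
  20.00 Cr + 12.1% × (1,594.00 Cr − 400.00 Cr) = 20.00 Cr + 12.1% × 1,194.00 Cr = 164.47 Cr
Disability Insurance: 2.43% × 2,330.00 Cr = 56.62 Cr
Retirement Security Contribution: 0.5% × 2,330.00 Cr = 11.65 Cr
Health Levy: 6.1% × 2,330.00 Cr = 142.13 Cr
Total withheld: 164.47 Cr + 56.62 Cr + 11.65 Cr + 142.13 Cr = 374.87 Cr
Net pay: 2,330.00 Cr − 374.87 Cr = 1,955.13 Cr

1,955.13 Cr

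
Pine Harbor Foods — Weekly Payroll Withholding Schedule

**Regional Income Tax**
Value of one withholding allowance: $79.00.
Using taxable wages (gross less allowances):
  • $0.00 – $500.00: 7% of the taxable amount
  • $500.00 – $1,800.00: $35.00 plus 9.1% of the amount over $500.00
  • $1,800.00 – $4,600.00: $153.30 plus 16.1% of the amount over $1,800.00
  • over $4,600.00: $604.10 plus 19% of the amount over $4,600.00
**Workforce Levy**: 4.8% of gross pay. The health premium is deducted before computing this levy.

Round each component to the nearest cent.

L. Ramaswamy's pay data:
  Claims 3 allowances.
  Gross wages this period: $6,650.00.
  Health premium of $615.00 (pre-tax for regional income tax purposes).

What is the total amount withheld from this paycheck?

Regional Income Tax: taxable = $6,650.00 − $615.00 − 3×$79.00 = $5,798.00
  $604.10 + 19% × ($5,798.00 − $4,600.00) = $604.10 + 19% × $1,198.00 = $831.72
Workforce Levy: 4.8% × $6,035.00 = $289.68
Total: $831.72 + $289.68 = $1,121.40

$1,121.40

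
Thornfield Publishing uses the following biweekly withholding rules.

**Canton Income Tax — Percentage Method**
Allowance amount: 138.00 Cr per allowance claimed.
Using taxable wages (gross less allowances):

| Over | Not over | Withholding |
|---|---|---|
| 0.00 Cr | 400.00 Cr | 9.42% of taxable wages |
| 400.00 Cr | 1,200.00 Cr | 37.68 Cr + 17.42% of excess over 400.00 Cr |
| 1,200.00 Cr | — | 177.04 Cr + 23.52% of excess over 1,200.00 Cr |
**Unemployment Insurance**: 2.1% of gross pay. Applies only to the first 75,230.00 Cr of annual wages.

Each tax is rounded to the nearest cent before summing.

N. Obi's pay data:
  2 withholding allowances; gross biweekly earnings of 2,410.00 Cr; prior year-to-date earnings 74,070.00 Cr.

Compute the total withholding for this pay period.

421.08 Cr

Canton Income Tax: taxable = 2,410.00 Cr − 2×138.00 Cr = 2,134.00 Cr
  177.04 Cr + 23.52% × (2,134.00 Cr − 1,200.00 Cr) = 177.04 Cr + 23.52% × 934.00 Cr = 396.72 Cr
Unemployment Insurance: cap 75,230.00 Cr − YTD 74,070.00 Cr = 1,160.00 Cr subject; 2.1% × 1,160.00 Cr = 24.36 Cr
Total: 396.72 Cr + 24.36 Cr = 421.08 Cr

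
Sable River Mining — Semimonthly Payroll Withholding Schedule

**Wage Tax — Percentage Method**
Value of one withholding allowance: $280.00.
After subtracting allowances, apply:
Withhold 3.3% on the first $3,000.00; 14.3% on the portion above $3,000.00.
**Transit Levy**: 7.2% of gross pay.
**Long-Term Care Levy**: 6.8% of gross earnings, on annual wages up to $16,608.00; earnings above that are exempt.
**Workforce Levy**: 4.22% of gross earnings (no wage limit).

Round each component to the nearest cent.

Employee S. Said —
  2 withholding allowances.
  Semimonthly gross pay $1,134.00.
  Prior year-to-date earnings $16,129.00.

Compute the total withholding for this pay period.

Wage Tax: taxable = $1,134.00 − 2×$280.00 = $574.00
  3.3% × $574.00 = $18.94
Transit Levy: 7.2% × $1,134.00 = $81.65
Long-Term Care Levy: cap $16,608.00 − YTD $16,129.00 = $479.00 subject; 6.8% × $479.00 = $32.57
Workforce Levy: 4.22% × $1,134.00 = $47.85
Total: $18.94 + $81.65 + $32.57 + $47.85 = $181.01

$181.01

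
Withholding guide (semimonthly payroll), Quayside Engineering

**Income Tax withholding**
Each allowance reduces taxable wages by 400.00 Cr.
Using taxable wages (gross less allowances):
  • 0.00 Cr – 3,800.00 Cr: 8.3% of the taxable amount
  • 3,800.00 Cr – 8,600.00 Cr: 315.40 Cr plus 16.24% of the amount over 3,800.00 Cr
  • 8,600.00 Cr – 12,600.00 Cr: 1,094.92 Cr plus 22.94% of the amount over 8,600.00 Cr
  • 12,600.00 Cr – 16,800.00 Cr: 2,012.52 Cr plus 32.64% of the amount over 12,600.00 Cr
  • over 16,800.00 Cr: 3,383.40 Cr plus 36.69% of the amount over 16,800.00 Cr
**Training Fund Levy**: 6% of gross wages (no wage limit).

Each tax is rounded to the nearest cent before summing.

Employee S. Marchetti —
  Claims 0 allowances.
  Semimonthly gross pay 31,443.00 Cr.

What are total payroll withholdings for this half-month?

Income Tax: taxable = 31,443.00 Cr
  3,383.40 Cr + 36.69% × (31,443.00 Cr − 16,800.00 Cr) = 3,383.40 Cr + 36.69% × 14,643.00 Cr = 8,755.92 Cr
Training Fund Levy: 6% × 31,443.00 Cr = 1,886.58 Cr
Total: 8,755.92 Cr + 1,886.58 Cr = 10,642.50 Cr

10,642.50 Cr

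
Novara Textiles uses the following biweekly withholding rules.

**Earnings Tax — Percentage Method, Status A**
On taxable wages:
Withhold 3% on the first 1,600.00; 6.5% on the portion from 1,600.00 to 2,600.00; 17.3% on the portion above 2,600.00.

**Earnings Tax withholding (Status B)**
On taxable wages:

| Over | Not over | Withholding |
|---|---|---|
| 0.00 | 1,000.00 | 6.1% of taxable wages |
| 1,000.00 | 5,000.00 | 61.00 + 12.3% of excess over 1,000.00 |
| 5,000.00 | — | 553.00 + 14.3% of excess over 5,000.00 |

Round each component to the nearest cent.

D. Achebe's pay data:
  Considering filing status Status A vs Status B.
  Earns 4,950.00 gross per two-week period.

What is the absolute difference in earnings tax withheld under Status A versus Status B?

Earnings Tax (Status A): taxable = 4,950.00
  113.00 + 17.3% × (4,950.00 − 2,600.00) = 113.00 + 17.3% × 2,350.00 = 519.55
Earnings Tax (Status B): taxable = 4,950.00
  61.00 + 12.3% × (4,950.00 − 1,000.00) = 61.00 + 12.3% × 3,950.00 = 546.85
Difference: |519.55 − 546.85| = 27.30 (higher under Status B)

27.30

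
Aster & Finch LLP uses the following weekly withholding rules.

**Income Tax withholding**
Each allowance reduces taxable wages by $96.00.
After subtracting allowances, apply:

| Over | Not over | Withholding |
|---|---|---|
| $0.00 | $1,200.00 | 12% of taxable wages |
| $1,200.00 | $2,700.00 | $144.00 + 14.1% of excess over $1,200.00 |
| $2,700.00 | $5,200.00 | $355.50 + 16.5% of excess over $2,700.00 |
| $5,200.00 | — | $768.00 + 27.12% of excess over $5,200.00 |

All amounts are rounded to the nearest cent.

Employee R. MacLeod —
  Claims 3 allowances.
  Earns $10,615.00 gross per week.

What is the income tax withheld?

Income Tax: taxable = $10,615.00 − 3×$96.00 = $10,327.00
  $768.00 + 27.12% × ($10,327.00 − $5,200.00) = $768.00 + 27.12% × $5,127.00 = $2,158.44

$2,158.44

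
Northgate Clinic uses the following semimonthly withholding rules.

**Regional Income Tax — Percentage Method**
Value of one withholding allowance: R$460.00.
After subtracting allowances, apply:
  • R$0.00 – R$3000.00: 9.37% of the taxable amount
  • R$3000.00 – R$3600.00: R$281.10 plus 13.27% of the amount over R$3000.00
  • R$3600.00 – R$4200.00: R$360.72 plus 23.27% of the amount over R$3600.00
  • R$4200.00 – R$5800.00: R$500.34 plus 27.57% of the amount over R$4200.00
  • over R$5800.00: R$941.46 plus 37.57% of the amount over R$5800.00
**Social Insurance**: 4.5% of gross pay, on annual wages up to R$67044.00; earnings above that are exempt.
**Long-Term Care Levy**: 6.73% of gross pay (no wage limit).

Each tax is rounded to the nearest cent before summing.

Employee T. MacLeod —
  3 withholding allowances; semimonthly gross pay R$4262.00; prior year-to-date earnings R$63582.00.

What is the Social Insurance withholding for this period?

R$155.79

Social Insurance: cap R$67044.00 − YTD R$63582.00 = R$3462.00 subject; 4.5% × R$3462.00 = R$155.79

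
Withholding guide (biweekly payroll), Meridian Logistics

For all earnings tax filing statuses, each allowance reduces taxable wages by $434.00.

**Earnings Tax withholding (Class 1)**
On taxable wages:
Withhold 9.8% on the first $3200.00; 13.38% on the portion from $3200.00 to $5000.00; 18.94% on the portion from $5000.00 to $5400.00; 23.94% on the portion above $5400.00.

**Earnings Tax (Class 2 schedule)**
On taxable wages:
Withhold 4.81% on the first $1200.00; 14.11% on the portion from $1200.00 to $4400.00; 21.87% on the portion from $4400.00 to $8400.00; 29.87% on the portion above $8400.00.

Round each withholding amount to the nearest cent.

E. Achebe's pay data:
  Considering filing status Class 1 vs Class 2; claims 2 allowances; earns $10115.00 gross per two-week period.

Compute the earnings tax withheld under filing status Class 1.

Earnings Tax (Class 1): taxable = $10115.00 − 2×$434.00 = $9247.00
  $630.20 + 23.94% × ($9247.00 − $5400.00) = $630.20 + 23.94% × $3847.00 = $1551.17

$1551.17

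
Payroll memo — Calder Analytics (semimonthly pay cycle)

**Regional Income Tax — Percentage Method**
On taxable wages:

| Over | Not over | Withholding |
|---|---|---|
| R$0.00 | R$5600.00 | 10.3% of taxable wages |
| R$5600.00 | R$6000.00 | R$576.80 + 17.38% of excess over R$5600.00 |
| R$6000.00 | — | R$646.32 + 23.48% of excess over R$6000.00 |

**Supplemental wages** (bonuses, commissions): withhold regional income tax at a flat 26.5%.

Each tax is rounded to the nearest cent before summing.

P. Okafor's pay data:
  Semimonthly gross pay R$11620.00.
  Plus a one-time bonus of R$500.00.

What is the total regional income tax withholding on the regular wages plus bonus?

Regional Income Tax: taxable = R$11620.00
  R$646.32 + 23.48% × (R$11620.00 − R$6000.00) = R$646.32 + 23.48% × R$5620.00 = R$1965.90
Supplemental (26.5% flat on bonus): 26.5% × R$500.00 = R$132.50
Total regional income tax: R$1965.90 + R$132.50 = R$2098.40

R$2098.40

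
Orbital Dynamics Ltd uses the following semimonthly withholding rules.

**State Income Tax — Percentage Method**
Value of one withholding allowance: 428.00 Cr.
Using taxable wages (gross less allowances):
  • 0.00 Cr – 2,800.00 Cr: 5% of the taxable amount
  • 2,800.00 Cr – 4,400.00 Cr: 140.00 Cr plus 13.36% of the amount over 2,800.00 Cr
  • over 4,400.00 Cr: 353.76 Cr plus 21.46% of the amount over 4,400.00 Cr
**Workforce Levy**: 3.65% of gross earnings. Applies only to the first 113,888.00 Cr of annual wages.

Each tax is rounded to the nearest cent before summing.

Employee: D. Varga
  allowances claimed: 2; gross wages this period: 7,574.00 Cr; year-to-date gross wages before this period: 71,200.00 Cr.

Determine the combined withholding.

State Income Tax: taxable = 7,574.00 Cr − 2×428.00 Cr = 6,718.00 Cr
  353.76 Cr + 21.46% × (6,718.00 Cr − 4,400.00 Cr) = 353.76 Cr + 21.46% × 2,318.00 Cr = 851.20 Cr
Workforce Levy: 3.65% × 7,574.00 Cr = 276.45 Cr
Total: 851.20 Cr + 276.45 Cr = 1,127.65 Cr

1,127.65 Cr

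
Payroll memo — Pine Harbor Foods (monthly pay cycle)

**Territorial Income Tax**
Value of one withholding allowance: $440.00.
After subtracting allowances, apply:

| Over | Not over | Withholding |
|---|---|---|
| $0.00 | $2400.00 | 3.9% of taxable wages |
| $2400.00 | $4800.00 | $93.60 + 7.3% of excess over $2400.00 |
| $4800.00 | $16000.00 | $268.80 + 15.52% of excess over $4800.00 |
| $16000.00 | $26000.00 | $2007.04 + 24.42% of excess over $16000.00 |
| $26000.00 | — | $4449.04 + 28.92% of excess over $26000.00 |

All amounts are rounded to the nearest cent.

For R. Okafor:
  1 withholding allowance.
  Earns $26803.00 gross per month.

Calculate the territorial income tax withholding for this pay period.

$4554.02

Territorial Income Tax: taxable = $26803.00 − 1×$440.00 = $26363.00
  $4449.04 + 28.92% × ($26363.00 − $26000.00) = $4449.04 + 28.92% × $363.00 = $4554.02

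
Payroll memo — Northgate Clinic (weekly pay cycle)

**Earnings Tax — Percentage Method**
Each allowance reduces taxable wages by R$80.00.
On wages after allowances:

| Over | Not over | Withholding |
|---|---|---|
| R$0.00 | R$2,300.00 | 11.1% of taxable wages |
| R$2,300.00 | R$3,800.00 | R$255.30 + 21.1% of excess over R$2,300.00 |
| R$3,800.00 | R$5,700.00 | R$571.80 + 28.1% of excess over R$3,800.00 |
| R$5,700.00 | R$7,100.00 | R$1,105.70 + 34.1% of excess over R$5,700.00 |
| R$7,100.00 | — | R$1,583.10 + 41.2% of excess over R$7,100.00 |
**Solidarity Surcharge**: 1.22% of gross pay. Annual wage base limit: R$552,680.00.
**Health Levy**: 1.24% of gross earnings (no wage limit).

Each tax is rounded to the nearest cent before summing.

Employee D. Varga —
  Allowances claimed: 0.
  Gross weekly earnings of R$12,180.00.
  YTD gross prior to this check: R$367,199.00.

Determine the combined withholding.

R$3,975.69

Earnings Tax: taxable = R$12,180.00
  R$1,583.10 + 41.2% × (R$12,180.00 − R$7,100.00) = R$1,583.10 + 41.2% × R$5,080.00 = R$3,676.06
Solidarity Surcharge: 1.22% × R$12,180.00 = R$148.60
Health Levy: 1.24% × R$12,180.00 = R$151.03
Total: R$3,676.06 + R$148.60 + R$151.03 = R$3,975.69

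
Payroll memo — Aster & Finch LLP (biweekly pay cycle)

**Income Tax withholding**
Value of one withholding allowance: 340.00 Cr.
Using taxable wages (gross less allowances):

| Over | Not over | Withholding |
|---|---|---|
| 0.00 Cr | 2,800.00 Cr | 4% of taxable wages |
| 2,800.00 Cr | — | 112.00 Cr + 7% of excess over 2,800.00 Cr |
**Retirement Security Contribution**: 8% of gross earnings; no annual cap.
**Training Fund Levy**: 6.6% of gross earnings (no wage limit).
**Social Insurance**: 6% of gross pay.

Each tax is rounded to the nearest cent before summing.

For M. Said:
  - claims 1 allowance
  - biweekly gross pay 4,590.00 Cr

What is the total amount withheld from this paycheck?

Income Tax: taxable = 4,590.00 Cr − 1×340.00 Cr = 4,250.00 Cr
  112.00 Cr + 7% × (4,250.00 Cr − 2,800.00 Cr) = 112.00 Cr + 7% × 1,450.00 Cr = 213.50 Cr
Retirement Security Contribution: 8% × 4,590.00 Cr = 367.20 Cr
Training Fund Levy: 6.6% × 4,590.00 Cr = 302.94 Cr
Social Insurance: 6% × 4,590.00 Cr = 275.40 Cr
Total: 213.50 Cr + 367.20 Cr + 302.94 Cr + 275.40 Cr = 1,159.04 Cr

1,159.04 Cr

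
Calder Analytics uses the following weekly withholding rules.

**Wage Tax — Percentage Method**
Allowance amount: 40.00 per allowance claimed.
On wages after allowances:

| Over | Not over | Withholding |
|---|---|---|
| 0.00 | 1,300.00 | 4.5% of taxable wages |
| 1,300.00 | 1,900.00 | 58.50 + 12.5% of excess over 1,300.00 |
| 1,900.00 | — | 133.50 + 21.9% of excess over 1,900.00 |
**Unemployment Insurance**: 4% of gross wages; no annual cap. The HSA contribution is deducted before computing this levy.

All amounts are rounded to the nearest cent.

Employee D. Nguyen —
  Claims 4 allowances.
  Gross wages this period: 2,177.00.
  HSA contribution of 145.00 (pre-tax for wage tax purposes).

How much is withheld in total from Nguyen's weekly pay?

Wage Tax: taxable = 2,177.00 − 145.00 − 4×40.00 = 1,872.00
  58.50 + 12.5% × (1,872.00 − 1,300.00) = 58.50 + 12.5% × 572.00 = 130.00
Unemployment Insurance: 4% × 2,032.00 = 81.28
Total: 130.00 + 81.28 = 211.28

211.28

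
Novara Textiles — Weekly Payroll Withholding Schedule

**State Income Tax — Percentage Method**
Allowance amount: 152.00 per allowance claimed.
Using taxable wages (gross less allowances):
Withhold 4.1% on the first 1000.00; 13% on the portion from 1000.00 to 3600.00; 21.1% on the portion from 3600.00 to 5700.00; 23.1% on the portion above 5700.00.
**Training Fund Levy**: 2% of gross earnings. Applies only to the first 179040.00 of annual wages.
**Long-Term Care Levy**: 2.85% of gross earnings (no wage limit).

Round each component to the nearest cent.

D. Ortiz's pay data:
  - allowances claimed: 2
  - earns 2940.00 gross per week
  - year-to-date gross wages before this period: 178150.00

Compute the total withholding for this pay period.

355.27

State Income Tax: taxable = 2940.00 − 2×152.00 = 2636.00
  41.00 + 13% × (2636.00 − 1000.00) = 41.00 + 13% × 1636.00 = 253.68
Training Fund Levy: cap 179040.00 − YTD 178150.00 = 890.00 subject; 2% × 890.00 = 17.80
Long-Term Care Levy: 2.85% × 2940.00 = 83.79
Total: 253.68 + 17.80 + 83.79 = 355.27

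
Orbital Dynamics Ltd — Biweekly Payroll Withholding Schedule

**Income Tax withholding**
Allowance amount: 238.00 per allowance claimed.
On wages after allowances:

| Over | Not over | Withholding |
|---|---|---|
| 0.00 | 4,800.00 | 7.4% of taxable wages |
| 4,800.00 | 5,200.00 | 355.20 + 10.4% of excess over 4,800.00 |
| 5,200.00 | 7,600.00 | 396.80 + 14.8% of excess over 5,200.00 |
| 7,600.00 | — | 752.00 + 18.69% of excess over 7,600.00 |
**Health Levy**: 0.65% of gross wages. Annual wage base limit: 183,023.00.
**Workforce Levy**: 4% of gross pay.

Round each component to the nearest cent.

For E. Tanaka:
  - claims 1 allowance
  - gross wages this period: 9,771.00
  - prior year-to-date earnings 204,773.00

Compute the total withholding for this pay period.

1,504.12

Income Tax: taxable = 9,771.00 − 1×238.00 = 9,533.00
  752.00 + 18.69% × (9,533.00 − 7,600.00) = 752.00 + 18.69% × 1,933.00 = 1,113.28
Health Levy: YTD 204,773.00 ≥ cap 183,023.00 → 0.00
Workforce Levy: 4% × 9,771.00 = 390.84
Total: 1,113.28 + 0.00 + 390.84 = 1,504.12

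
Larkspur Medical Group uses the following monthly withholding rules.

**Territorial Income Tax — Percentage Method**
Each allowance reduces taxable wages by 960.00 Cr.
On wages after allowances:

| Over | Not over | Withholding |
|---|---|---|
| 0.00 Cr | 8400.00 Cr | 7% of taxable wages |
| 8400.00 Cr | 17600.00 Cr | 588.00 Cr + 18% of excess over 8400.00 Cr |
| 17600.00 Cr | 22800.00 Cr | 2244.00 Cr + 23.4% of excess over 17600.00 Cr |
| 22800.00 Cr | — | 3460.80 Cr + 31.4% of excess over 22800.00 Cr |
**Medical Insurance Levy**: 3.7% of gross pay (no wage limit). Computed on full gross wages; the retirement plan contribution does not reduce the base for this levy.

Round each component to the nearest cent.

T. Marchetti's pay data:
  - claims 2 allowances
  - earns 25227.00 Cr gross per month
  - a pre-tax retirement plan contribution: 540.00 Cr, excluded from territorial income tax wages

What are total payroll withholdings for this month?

Territorial Income Tax: taxable = 25227.00 Cr − 540.00 Cr − 2×960.00 Cr = 22767.00 Cr
  2244.00 Cr + 23.4% × (22767.00 Cr − 17600.00 Cr) = 2244.00 Cr + 23.4% × 5167.00 Cr = 3453.08 Cr
Medical Insurance Levy: 3.7% × 25227.00 Cr = 933.40 Cr
Total: 3453.08 Cr + 933.40 Cr = 4386.48 Cr

4386.48 Cr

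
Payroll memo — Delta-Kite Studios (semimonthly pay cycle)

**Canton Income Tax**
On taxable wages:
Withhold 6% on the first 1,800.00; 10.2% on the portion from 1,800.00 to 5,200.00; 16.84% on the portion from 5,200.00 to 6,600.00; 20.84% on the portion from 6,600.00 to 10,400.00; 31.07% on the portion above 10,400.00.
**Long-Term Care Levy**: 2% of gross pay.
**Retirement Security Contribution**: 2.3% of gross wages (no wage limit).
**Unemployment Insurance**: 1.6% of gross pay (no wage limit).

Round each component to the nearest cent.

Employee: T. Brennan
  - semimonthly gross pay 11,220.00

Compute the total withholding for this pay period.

2,399.23

Canton Income Tax: taxable = 11,220.00
  1,482.48 + 31.07% × (11,220.00 − 10,400.00) = 1,482.48 + 31.07% × 820.00 = 1,737.25
Long-Term Care Levy: 2% × 11,220.00 = 224.40
Retirement Security Contribution: 2.3% × 11,220.00 = 258.06
Unemployment Insurance: 1.6% × 11,220.00 = 179.52
Total: 1,737.25 + 224.40 + 258.06 + 179.52 = 2,399.23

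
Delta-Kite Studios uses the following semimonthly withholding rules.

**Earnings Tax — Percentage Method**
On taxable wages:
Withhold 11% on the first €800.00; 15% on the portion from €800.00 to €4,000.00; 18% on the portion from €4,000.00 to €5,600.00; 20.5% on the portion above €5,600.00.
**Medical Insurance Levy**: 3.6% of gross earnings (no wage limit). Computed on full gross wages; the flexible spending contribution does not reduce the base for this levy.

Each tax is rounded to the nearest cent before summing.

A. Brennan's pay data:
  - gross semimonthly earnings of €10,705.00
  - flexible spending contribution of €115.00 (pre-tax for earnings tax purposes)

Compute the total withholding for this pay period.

€2,264.33

Earnings Tax: taxable = €10,705.00 − €115.00 = €10,590.00
  €856.00 + 20.5% × (€10,590.00 − €5,600.00) = €856.00 + 20.5% × €4,990.00 = €1,878.95
Medical Insurance Levy: 3.6% × €10,705.00 = €385.38
Total: €1,878.95 + €385.38 = €2,264.33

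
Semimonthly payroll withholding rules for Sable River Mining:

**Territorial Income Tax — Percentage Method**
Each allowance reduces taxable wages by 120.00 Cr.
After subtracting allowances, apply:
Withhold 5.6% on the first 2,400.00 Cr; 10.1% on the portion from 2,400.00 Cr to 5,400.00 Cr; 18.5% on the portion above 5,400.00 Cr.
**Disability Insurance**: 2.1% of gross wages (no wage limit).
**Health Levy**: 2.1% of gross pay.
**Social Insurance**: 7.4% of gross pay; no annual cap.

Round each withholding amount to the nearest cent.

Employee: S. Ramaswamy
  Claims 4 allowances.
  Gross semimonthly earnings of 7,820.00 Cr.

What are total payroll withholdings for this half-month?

Territorial Income Tax: taxable = 7,820.00 Cr − 4×120.00 Cr = 7,340.00 Cr
  437.40 Cr + 18.5% × (7,340.00 Cr − 5,400.00 Cr) = 437.40 Cr + 18.5% × 1,940.00 Cr = 796.30 Cr
Disability Insurance: 2.1% × 7,820.00 Cr = 164.22 Cr
Health Levy: 2.1% × 7,820.00 Cr = 164.22 Cr
Social Insurance: 7.4% × 7,820.00 Cr = 578.68 Cr
Total: 796.30 Cr + 164.22 Cr + 164.22 Cr + 578.68 Cr = 1,703.42 Cr

1,703.42 Cr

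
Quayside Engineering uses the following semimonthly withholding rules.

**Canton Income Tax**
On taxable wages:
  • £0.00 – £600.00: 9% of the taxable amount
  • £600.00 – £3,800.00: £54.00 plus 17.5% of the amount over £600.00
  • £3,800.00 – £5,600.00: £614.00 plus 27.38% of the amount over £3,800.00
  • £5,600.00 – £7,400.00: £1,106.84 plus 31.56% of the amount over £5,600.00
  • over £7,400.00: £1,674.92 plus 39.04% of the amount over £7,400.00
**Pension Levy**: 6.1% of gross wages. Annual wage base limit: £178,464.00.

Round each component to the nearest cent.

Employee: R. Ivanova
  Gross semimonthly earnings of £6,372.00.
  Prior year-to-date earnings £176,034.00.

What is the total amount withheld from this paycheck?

£1,498.71

Canton Income Tax: taxable = £6,372.00
  £1,106.84 + 31.56% × (£6,372.00 − £5,600.00) = £1,106.84 + 31.56% × £772.00 = £1,350.48
Pension Levy: cap £178,464.00 − YTD £176,034.00 = £2,430.00 subject; 6.1% × £2,430.00 = £148.23
Total: £1,350.48 + £148.23 = £1,498.71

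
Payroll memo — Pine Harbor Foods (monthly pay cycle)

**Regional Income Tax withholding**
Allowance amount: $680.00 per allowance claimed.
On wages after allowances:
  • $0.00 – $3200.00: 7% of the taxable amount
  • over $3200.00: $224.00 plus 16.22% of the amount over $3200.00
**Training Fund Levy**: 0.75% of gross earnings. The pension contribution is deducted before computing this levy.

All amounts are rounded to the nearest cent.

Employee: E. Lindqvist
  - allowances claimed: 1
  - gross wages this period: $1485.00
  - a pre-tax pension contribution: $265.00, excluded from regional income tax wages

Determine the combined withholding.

Regional Income Tax: taxable = $1485.00 − $265.00 − 1×$680.00 = $540.00
  7% × $540.00 = $37.80
Training Fund Levy: 0.75% × $1220.00 = $9.15
Total: $37.80 + $9.15 = $46.95

$46.95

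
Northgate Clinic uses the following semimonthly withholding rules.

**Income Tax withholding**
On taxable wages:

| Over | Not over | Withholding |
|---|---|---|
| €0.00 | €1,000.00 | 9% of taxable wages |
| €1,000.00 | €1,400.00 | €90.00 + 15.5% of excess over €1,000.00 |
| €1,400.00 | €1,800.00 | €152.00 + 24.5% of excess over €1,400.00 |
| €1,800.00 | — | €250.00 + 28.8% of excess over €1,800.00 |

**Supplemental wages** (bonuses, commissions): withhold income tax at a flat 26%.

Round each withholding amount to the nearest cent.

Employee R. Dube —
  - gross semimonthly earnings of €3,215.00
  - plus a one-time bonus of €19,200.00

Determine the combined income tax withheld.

€5,649.52

Income Tax: taxable = €3,215.00
  €250.00 + 28.8% × (€3,215.00 − €1,800.00) = €250.00 + 28.8% × €1,415.00 = €657.52
Supplemental (26% flat on bonus): 26% × €19,200.00 = €4,992.00
Total income tax: €657.52 + €4,992.00 = €5,649.52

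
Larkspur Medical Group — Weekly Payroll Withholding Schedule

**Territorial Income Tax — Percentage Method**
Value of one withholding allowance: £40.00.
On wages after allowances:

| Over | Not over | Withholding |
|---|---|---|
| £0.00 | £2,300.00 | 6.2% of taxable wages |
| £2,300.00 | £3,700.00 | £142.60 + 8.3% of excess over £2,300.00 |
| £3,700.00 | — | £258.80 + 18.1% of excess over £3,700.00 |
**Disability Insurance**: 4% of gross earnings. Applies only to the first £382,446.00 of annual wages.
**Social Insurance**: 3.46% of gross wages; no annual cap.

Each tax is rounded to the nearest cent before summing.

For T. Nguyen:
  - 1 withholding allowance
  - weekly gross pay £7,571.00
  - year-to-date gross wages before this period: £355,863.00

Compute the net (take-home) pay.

Territorial Income Tax: taxable = £7,571.00 − 1×£40.00 = £7,531.00
  £258.80 + 18.1% × (£7,531.00 − £3,700.00) = £258.80 + 18.1% × £3,831.00 = £952.21
Disability Insurance: 4% × £7,571.00 = £302.84
Social Insurance: 3.46% × £7,571.00 = £261.96
Total withheld: £952.21 + £302.84 + £261.96 = £1,517.01
Net pay: £7,571.00 − £1,517.01 = £6,053.99

£6,053.99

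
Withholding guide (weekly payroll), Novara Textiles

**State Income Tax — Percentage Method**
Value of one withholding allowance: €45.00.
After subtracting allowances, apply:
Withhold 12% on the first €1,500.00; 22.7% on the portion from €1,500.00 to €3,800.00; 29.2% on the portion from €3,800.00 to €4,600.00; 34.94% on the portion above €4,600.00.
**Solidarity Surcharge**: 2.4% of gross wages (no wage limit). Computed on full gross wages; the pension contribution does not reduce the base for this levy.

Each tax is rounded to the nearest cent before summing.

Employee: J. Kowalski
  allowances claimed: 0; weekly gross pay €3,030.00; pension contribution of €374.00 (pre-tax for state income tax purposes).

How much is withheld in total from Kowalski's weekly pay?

€515.13

State Income Tax: taxable = €3,030.00 − €374.00 = €2,656.00
  €180.00 + 22.7% × (€2,656.00 − €1,500.00) = €180.00 + 22.7% × €1,156.00 = €442.41
Solidarity Surcharge: 2.4% × €3,030.00 = €72.72
Total: €442.41 + €72.72 = €515.13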